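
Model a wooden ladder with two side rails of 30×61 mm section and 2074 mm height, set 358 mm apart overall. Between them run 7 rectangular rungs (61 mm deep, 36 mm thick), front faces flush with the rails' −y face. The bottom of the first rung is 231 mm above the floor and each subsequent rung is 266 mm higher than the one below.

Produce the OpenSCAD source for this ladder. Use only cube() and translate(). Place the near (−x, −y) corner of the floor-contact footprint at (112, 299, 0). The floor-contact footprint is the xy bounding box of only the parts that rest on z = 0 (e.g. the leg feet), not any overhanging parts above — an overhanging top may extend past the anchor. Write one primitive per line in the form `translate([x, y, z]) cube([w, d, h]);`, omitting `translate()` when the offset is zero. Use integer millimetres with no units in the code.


translate([112, 299, 0]) cube([30, 61, 2074]);
translate([440, 299, 0]) cube([30, 61, 2074]);
translate([142, 299, 231]) cube([298, 61, 36]);
translate([142, 299, 497]) cube([298, 61, 36]);
translate([142, 299, 763]) cube([298, 61, 36]);
translate([142, 299, 1029]) cube([298, 61, 36]);
translate([142, 299, 1295]) cube([298, 61, 36]);
translate([142, 299, 1561]) cube([298, 61, 36]);
translate([142, 299, 1827]) cube([298, 61, 36]);


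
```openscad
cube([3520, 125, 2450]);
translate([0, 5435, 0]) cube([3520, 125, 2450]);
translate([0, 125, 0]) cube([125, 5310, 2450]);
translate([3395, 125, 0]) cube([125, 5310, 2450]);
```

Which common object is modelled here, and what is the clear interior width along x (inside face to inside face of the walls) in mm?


A house (or room) frame. The interior width is 3270 mm.

Four 2450 mm walls enclosing a rectangle with no floor or roof — a room or house frame. Outside width is 3520 mm and wall thickness is 125 mm, so the interior width is 3520 − 2 × 125 = 3270 mm.


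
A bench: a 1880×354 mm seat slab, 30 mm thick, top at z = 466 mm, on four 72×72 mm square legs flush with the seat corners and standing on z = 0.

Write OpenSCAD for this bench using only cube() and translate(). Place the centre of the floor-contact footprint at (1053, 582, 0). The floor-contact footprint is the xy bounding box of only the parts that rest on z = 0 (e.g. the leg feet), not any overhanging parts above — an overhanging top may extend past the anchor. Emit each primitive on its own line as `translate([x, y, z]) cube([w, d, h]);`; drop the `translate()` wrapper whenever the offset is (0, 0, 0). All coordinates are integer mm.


translate([113, 405, 436]) cube([1880, 354, 30]);
translate([113, 405, 0]) cube([72, 72, 436]);
translate([113, 687, 0]) cube([72, 72, 436]);
translate([1921, 405, 0]) cube([72, 72, 436]);
translate([1921, 687, 0]) cube([72, 72, 436]);


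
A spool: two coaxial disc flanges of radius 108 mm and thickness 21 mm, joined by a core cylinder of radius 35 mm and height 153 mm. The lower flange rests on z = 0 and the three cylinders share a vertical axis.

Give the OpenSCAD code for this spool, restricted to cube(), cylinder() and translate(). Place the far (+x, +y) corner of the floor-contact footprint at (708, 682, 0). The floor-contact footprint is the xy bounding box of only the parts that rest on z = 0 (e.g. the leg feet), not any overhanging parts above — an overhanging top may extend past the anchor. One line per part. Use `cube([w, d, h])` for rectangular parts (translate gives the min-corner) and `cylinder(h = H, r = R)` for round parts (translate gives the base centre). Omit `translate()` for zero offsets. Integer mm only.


translate([600, 574, 0]) cylinder(h = 21, r = 108);
translate([600, 574, 21]) cylinder(h = 153, r = 35);
translate([600, 574, 174]) cylinder(h = 21, r = 108);


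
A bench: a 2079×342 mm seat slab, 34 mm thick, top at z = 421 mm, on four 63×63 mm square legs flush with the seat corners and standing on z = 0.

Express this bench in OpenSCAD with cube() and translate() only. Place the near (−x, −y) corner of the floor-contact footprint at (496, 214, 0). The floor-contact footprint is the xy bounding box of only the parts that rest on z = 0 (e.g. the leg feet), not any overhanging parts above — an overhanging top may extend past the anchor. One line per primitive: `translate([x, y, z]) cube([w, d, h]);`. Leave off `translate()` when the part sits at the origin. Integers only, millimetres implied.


// leg_h = 421 − 34 = 387
translate([496, 214, 387]) cube([2079, 342, 34]);
translate([496, 214, 0]) cube([63, 63, 387]);
translate([496, 493, 0]) cube([63, 63, 387]);
translate([2512, 214, 0]) cube([63, 63, 387]);
translate([2512, 493, 0]) cube([63, 63, 387]);


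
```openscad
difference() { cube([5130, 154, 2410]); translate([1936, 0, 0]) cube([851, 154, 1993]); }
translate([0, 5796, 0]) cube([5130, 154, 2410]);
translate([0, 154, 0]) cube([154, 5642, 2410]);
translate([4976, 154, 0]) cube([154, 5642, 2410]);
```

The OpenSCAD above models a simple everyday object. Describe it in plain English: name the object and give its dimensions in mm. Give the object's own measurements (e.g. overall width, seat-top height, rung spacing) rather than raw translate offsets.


A single room: four walls, each 2410 mm tall and 154 mm thick, enclosing an outside footprint 5130×5950 mm (x × y), no floor or roof. The front and back walls (−y and +y sides) run the full x-width; the side walls fit between their inner faces. A door opening 851 mm wide and 1993 mm tall is cut through the front wall from the floor up, its −x edge 1936 mm from the wall's −x end.


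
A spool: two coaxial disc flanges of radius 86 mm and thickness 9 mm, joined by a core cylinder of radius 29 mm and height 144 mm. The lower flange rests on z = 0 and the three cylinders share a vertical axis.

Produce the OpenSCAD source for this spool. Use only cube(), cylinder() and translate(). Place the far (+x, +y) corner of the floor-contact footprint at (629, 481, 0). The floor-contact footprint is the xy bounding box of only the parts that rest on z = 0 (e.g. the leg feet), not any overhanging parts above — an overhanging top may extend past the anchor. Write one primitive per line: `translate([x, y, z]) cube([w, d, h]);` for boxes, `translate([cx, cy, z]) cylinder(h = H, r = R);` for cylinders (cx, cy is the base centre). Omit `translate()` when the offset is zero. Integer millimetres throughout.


translate([543, 395, 0]) cylinder(h = 9, r = 86);
translate([543, 395, 9]) cylinder(h = 144, r = 29);
translate([543, 395, 153]) cylinder(h = 9, r = 86);


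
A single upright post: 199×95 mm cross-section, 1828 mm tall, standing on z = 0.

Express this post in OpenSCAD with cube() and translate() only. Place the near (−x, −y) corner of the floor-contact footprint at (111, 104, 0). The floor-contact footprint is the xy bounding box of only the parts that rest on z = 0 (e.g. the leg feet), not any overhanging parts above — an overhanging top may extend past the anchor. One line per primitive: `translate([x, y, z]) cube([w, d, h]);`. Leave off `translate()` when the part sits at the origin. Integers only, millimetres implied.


translate([111, 104, 0]) cube([199, 95, 1828]);


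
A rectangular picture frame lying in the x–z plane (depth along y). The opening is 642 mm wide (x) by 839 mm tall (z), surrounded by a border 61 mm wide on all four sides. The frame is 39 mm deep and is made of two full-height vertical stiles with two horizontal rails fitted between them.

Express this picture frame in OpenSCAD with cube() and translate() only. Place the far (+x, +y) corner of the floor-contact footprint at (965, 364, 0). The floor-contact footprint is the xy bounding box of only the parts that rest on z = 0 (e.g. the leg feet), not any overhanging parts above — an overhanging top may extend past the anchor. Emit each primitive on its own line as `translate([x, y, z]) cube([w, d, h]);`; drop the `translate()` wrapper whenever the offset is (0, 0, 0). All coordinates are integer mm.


translate([201, 325, 0]) cube([61, 39, 961]);
translate([904, 325, 0]) cube([61, 39, 961]);
translate([262, 325, 0]) cube([642, 39, 61]);
translate([262, 325, 900]) cube([642, 39, 61]);


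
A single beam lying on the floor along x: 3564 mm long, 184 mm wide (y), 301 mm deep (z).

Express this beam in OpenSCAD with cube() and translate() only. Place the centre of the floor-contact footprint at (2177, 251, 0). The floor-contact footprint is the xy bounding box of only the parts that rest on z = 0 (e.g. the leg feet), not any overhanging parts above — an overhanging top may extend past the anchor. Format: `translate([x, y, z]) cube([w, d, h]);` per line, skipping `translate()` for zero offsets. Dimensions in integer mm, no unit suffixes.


translate([395, 159, 0]) cube([3564, 184, 301]);


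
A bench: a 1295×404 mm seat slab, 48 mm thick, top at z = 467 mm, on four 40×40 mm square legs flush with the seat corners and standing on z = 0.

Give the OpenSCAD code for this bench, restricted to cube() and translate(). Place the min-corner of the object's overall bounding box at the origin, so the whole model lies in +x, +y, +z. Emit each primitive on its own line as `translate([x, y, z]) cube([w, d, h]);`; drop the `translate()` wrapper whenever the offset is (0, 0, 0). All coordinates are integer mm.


// leg_h = 467 − 48 = 419
translate([0, 0, 419]) cube([1295, 404, 48]);
cube([40, 40, 419]);
translate([0, 364, 0]) cube([40, 40, 419]);
translate([1255, 0, 0]) cube([40, 40, 419]);
translate([1255, 364, 0]) cube([40, 40, 419]);


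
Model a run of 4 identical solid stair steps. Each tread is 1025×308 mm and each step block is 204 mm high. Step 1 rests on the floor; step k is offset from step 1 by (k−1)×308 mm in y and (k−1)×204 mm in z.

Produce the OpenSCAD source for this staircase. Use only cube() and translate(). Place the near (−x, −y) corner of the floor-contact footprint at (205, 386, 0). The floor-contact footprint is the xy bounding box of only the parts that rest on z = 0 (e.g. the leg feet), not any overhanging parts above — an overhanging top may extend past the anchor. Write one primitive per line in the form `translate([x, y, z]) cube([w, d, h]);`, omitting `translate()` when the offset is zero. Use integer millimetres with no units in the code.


translate([205, 386, 0]) cube([1025, 308, 204]);
translate([205, 694, 204]) cube([1025, 308, 204]);
translate([205, 1002, 408]) cube([1025, 308, 204]);
translate([205, 1310, 612]) cube([1025, 308, 204]);


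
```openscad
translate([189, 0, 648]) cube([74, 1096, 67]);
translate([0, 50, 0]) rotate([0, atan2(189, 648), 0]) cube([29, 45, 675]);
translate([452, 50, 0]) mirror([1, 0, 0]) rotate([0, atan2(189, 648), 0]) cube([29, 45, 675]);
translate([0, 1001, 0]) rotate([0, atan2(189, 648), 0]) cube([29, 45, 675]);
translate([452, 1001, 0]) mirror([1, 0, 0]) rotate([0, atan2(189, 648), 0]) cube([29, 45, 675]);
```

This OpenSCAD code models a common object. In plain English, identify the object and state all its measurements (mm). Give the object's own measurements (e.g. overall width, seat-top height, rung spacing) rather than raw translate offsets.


A sawhorse. A 74×1096×67 mm beam (x, y, z) sits on two A-frame leg pairs. Each pair is two raked legs of 29×45 mm section (45 mm along y) splaying symmetrically in x. Each leg rises 648 mm vertically over 189 mm of horizontal reach and is 675 mm long along its own axis. Every leg's outer bottom edge rests on the floor and its outer top edge meets a bottom edge of the beam — the left legs (tilting toward +x) meet the beam's −x bottom edge, the right legs (their mirror images, tilting toward −x) meet its +x bottom edge — so the leg tops tuck under the beam, the beam's underside is 648 mm above the floor, and the feet are 452 mm apart outside-to-outside with the beam centred between them. The two leg pairs are set in 50 mm from either end of the beam.


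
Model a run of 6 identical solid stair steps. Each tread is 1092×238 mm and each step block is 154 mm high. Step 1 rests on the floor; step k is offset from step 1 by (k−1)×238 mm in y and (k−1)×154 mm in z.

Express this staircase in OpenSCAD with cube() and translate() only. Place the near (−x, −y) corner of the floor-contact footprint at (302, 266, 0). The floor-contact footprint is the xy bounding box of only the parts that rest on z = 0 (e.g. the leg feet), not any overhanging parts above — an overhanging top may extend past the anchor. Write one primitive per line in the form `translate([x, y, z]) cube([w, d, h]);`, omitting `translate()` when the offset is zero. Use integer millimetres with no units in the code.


translate([302, 266, 0]) cube([1092, 238, 154]);
translate([302, 504, 154]) cube([1092, 238, 154]);
translate([302, 742, 308]) cube([1092, 238, 154]);
translate([302, 980, 462]) cube([1092, 238, 154]);
translate([302, 1218, 616]) cube([1092, 238, 154]);
translate([302, 1456, 770]) cube([1092, 238, 154]);


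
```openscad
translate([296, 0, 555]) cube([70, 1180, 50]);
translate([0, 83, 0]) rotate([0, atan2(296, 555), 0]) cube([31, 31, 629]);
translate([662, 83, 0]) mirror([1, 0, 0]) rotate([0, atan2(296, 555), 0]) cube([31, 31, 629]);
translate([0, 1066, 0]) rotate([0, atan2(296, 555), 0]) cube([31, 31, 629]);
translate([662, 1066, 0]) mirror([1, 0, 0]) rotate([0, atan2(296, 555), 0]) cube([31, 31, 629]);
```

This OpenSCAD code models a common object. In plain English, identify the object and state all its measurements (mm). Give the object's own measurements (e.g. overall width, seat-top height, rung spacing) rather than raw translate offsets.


A sawhorse. A 70×1180×50 mm beam (x, y, z) sits on two A-frame leg pairs. Each pair is two raked legs of 31×31 mm section (31 mm along y) splaying symmetrically in x. Each leg rises 555 mm vertically over 296 mm of horizontal reach and is 629 mm long along its own axis. Every leg's outer bottom edge rests on the floor and its outer top edge meets a bottom edge of the beam — the left legs (tilting toward +x) meet the beam's −x bottom edge, the right legs (their mirror images, tilting toward −x) meet its +x bottom edge — so the leg tops tuck under the beam, the beam's underside is 555 mm above the floor, and the feet are 662 mm apart outside-to-outside with the beam centred between them. The two leg pairs are set in 83 mm from either end of the beam.


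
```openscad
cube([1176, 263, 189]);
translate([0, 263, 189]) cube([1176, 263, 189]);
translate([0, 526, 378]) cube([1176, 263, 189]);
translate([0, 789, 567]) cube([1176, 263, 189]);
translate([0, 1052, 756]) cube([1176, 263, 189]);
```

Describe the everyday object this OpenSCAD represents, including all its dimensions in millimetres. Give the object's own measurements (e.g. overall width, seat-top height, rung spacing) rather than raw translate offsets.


A straight staircase of 5 solid steps. Each step is 1176 mm wide (x), 263 mm deep (y, the going) and 189 mm tall (the rise). The first step rests on the floor; each subsequent step sits one going further in +y and one rise higher in +z, directly behind and above the previous step with no overlap.


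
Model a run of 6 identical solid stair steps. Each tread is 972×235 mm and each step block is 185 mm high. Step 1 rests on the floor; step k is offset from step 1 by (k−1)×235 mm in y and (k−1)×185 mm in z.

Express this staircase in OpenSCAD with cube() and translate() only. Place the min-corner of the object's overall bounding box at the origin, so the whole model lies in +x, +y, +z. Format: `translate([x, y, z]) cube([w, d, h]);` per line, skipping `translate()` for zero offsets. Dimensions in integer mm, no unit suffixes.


cube([972, 235, 185]);
translate([0, 235, 185]) cube([972, 235, 185]);
translate([0, 470, 370]) cube([972, 235, 185]);
translate([0, 705, 555]) cube([972, 235, 185]);
translate([0, 940, 740]) cube([972, 235, 185]);
translate([0, 1175, 925]) cube([972, 235, 185]);


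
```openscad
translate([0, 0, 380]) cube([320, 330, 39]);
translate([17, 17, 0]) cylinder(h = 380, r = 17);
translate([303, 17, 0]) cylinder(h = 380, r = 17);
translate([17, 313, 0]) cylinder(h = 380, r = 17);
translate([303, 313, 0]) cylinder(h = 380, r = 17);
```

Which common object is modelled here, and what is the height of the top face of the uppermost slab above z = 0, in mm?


A stool. The seat height is 419 mm.

A 320×330×39 slab at z = 380 on four corner cylinders — a stool. The seat top is 380 + 39 = 419 mm.


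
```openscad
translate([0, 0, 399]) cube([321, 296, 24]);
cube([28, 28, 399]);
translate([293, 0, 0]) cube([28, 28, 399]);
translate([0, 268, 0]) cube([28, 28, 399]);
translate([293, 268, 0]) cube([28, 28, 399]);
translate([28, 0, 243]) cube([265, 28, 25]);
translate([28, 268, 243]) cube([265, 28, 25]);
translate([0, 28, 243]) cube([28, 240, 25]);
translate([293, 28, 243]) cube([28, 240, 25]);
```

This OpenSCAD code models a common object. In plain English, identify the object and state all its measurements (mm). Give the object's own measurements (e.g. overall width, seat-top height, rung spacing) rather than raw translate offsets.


A four-legged stool. The seat is a 321×296×24 mm slab whose top surface is at z = 423 mm; four square legs, each 28×28 mm in cross-section, run from the floor (z = 0) to the underside of the seat, each flush with a corner of the seat. Four stretchers, 28 mm wide and 25 mm tall, connect adjacent legs with their undersides at z = 243 mm, each running between the inner faces of the legs it joins and aligned with the legs' outer faces on the other axis.


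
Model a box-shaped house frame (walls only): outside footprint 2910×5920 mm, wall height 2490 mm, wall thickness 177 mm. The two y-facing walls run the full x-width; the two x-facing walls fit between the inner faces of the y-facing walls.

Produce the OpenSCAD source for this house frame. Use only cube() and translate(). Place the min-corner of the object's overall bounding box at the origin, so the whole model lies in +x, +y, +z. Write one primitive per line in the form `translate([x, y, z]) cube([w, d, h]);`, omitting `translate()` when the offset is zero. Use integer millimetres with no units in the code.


cube([2910, 177, 2490]);
translate([0, 5743, 0]) cube([2910, 177, 2490]);
translate([0, 177, 0]) cube([177, 5566, 2490]);
translate([2733, 177, 0]) cube([177, 5566, 2490]);


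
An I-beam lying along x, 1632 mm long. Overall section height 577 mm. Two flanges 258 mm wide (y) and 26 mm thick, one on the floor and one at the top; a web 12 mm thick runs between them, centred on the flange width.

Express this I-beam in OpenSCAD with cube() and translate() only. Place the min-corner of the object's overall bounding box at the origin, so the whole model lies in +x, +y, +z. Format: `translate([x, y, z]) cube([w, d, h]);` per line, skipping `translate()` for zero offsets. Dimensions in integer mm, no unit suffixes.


cube([1632, 258, 26]);
translate([0, 123, 26]) cube([1632, 12, 525]);
translate([0, 0, 551]) cube([1632, 258, 26]);


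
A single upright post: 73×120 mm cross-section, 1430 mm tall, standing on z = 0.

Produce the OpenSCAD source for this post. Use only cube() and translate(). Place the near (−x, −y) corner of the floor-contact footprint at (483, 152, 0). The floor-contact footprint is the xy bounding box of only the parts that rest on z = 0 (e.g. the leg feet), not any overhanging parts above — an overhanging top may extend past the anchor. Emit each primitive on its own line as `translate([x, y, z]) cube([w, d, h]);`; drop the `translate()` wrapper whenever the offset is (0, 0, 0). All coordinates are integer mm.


translate([483, 152, 0]) cube([73, 120, 1430]);


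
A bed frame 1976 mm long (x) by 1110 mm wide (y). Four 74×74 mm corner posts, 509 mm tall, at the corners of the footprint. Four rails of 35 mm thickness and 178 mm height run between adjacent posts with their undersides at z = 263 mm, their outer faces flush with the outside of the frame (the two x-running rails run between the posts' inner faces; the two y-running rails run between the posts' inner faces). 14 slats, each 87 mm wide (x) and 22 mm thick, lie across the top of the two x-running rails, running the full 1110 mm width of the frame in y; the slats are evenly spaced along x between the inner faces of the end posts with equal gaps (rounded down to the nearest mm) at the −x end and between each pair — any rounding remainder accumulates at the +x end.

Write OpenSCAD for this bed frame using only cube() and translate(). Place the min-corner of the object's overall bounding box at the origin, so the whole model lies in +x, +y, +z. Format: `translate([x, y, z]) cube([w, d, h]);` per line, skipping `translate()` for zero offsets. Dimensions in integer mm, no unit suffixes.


cube([74, 74, 509]);
translate([0, 1036, 0]) cube([74, 74, 509]);
translate([1902, 0, 0]) cube([74, 74, 509]);
translate([1902, 1036, 0]) cube([74, 74, 509]);
translate([74, 0, 263]) cube([1828, 35, 178]);
translate([74, 1075, 263]) cube([1828, 35, 178]);
translate([0, 74, 263]) cube([35, 962, 178]);
translate([1941, 74, 263]) cube([35, 962, 178]);
translate([114, 0, 441]) cube([87, 1110, 22]);
translate([241, 0, 441]) cube([87, 1110, 22]);
translate([368, 0, 441]) cube([87, 1110, 22]);
translate([495, 0, 441]) cube([87, 1110, 22]);
translate([622, 0, 441]) cube([87, 1110, 22]);
translate([749, 0, 441]) cube([87, 1110, 22]);
translate([876, 0, 441]) cube([87, 1110, 22]);
translate([1003, 0, 441]) cube([87, 1110, 22]);
translate([1130, 0, 441]) cube([87, 1110, 22]);
translate([1257, 0, 441]) cube([87, 1110, 22]);
translate([1384, 0, 441]) cube([87, 1110, 22]);
translate([1511, 0, 441]) cube([87, 1110, 22]);
translate([1638, 0, 441]) cube([87, 1110, 22]);
translate([1765, 0, 441]) cube([87, 1110, 22]);


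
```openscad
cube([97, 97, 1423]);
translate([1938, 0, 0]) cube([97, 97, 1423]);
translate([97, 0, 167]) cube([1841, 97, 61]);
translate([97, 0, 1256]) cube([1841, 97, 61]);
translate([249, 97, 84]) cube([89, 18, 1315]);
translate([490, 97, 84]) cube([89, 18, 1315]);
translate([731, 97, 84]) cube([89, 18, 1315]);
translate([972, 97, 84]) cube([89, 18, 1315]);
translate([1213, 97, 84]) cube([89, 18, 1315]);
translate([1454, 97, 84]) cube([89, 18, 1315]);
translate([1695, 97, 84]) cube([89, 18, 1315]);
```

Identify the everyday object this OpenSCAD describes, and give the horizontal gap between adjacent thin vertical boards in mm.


A fence section. The picket gap is 152 mm.

Two posts, two rails, 7 pickets — a fence section. Span 1841 mm holds 7 pickets of 89 mm with 8 equal gaps: ⌊(1841 − 7·89) / 8⌋ = 152 mm.


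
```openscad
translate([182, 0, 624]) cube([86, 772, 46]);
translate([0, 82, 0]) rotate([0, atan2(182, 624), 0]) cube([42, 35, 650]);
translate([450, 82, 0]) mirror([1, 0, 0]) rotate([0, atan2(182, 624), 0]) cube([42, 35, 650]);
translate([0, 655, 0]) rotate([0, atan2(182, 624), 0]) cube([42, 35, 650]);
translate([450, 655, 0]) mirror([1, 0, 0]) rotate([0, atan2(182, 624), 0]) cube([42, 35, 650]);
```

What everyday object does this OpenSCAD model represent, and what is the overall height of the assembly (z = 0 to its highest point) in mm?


A sawhorse. The overall height is 670 mm.

A beam across two mirrored pairs of raked legs — a sawhorse. The beam's underside is at z = 624 (matching the legs' vertical rise in atan2(182, 624)) and the beam is 46 mm tall, so its top is at 624 + 46 = 670 mm. The raked legs top out at the beam's underside, so that is the highest point.


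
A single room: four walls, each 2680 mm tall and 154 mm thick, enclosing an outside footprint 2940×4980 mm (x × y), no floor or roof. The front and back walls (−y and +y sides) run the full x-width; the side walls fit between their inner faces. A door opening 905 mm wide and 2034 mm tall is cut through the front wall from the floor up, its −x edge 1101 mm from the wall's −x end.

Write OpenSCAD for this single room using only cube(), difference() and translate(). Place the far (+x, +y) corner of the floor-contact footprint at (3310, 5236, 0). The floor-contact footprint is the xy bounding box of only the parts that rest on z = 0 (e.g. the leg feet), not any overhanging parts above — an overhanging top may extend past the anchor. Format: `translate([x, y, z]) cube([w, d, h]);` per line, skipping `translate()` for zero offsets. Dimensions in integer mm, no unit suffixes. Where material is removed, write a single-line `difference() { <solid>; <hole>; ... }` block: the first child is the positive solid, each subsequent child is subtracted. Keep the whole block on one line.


difference() { translate([370, 256, 0]) cube([2940, 154, 2680]); translate([1471, 256, 0]) cube([905, 154, 2034]); }
translate([370, 5082, 0]) cube([2940, 154, 2680]);
translate([370, 410, 0]) cube([154, 4672, 2680]);
translate([3156, 410, 0]) cube([154, 4672, 2680]);


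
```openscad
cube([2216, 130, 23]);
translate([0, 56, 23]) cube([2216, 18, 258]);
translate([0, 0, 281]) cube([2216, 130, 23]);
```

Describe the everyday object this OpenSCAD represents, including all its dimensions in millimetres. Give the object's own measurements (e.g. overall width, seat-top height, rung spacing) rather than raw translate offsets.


An I-beam lying along x, 2216 mm long. Overall section height 304 mm. Two flanges 130 mm wide (y) and 23 mm thick, one on the floor and one at the top; a web 18 mm thick runs between them, centred on the flange width.


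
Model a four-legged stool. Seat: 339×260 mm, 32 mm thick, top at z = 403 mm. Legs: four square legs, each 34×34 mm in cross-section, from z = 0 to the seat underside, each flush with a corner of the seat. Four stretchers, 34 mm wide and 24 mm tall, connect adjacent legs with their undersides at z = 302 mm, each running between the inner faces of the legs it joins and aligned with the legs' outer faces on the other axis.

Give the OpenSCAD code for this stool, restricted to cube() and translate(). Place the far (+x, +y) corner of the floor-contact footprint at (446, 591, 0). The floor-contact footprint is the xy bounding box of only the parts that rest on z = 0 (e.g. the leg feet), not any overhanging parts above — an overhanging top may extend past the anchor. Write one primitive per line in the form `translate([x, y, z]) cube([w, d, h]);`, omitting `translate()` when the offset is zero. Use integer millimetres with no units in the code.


translate([107, 331, 371]) cube([339, 260, 32]);
translate([107, 331, 0]) cube([34, 34, 371]);
translate([412, 331, 0]) cube([34, 34, 371]);
translate([107, 557, 0]) cube([34, 34, 371]);
translate([412, 557, 0]) cube([34, 34, 371]);
translate([141, 331, 302]) cube([271, 34, 24]);
translate([141, 557, 302]) cube([271, 34, 24]);
translate([107, 365, 302]) cube([34, 192, 24]);
translate([412, 365, 302]) cube([34, 192, 24]);


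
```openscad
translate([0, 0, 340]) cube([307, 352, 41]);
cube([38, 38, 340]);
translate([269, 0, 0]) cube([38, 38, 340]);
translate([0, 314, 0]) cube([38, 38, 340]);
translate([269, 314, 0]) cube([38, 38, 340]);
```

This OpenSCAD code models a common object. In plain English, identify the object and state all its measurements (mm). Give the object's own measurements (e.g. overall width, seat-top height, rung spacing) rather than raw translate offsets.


A simple wooden stool: a rectangular seat 307 mm (x) by 352 mm (y), 41 mm thick, top face at z = 381 mm, on four square legs, each 38×38 mm in cross-section. The legs rest on z = 0, each flush with a corner of the seat.


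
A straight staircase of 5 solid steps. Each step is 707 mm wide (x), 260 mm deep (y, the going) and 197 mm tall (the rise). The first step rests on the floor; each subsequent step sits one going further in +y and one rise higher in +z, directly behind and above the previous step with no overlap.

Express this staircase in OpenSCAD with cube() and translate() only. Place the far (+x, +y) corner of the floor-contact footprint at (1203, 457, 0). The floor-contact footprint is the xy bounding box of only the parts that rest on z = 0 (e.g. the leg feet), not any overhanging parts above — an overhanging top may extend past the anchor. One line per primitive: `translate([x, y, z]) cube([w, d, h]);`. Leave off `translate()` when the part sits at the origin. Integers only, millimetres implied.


translate([496, 197, 0]) cube([707, 260, 197]);
translate([496, 457, 197]) cube([707, 260, 197]);
translate([496, 717, 394]) cube([707, 260, 197]);
translate([496, 977, 591]) cube([707, 260, 197]);
translate([496, 1237, 788]) cube([707, 260, 197]);


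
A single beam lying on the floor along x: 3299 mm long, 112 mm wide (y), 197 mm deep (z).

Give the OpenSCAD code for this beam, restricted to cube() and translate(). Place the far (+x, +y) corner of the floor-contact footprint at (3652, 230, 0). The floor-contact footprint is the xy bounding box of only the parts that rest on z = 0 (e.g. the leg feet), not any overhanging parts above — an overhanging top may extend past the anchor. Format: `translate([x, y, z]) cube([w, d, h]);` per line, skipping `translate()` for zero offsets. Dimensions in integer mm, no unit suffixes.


translate([353, 118, 0]) cube([3299, 112, 197]);


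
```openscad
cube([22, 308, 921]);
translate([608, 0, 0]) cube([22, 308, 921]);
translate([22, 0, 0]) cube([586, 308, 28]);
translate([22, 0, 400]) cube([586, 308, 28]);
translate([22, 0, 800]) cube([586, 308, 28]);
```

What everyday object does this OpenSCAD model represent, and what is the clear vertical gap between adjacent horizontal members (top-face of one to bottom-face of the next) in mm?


A bookshelf. The clear shelf gap is 372 mm.

Two tall side panels with 3 horizontal boards between them — a bookshelf. The first two shelf undersides are at z = 0 and z = 400; with shelf thickness 28, the clear gap is 400 − 0 − 28 = 372 mm.


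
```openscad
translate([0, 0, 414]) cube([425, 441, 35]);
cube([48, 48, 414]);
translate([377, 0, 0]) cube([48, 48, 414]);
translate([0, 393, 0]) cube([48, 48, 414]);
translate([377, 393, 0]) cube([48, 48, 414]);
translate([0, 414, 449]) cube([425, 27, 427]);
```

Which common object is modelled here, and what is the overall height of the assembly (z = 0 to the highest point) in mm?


A chair. The overall height is 876 mm.

A slab on four corner posts with a tall panel at the back — a chair. The seat slab sits at z = 414 with thickness 35, and the 427 mm backrest starts at the seat top, so the overall height is 414 + 35 + 427 = 876 mm.


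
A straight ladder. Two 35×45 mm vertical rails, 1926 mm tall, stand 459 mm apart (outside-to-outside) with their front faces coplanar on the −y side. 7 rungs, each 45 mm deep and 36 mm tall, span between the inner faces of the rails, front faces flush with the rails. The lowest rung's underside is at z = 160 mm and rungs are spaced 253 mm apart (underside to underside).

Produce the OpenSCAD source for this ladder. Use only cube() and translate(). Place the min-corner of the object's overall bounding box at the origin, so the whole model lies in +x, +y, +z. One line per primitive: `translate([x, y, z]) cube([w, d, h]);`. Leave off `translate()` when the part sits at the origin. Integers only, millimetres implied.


cube([35, 45, 1926]);
translate([424, 0, 0]) cube([35, 45, 1926]);
translate([35, 0, 160]) cube([389, 45, 36]);
translate([35, 0, 413]) cube([389, 45, 36]);
translate([35, 0, 666]) cube([389, 45, 36]);
translate([35, 0, 919]) cube([389, 45, 36]);
translate([35, 0, 1172]) cube([389, 45, 36]);
translate([35, 0, 1425]) cube([389, 45, 36]);
translate([35, 0, 1678]) cube([389, 45, 36]);


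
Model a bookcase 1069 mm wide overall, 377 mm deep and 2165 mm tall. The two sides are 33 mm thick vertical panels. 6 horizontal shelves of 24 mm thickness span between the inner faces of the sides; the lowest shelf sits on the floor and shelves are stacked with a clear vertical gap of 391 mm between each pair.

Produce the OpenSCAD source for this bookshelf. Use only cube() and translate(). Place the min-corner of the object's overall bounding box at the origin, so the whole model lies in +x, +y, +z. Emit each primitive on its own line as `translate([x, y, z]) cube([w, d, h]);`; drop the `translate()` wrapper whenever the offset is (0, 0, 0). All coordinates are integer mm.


cube([33, 377, 2165]);
translate([1036, 0, 0]) cube([33, 377, 2165]);
translate([33, 0, 0]) cube([1003, 377, 24]);
translate([33, 0, 415]) cube([1003, 377, 24]);
translate([33, 0, 830]) cube([1003, 377, 24]);
translate([33, 0, 1245]) cube([1003, 377, 24]);
translate([33, 0, 1660]) cube([1003, 377, 24]);
translate([33, 0, 2075]) cube([1003, 377, 24]);


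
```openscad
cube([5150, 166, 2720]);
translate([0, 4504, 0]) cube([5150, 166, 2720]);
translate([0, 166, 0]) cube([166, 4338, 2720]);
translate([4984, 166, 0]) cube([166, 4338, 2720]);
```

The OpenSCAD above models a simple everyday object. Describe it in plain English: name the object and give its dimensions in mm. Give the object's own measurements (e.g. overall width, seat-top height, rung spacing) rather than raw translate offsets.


The wall frame of a small rectangular building: four walls, each 2720 mm tall and 166 mm thick, enclosing a footprint 5150 mm (x) by 4670 mm (y) outside-to-outside, with no floor or roof. The front and back walls (the −y and +y sides) span the full width; the two side walls fit between them.


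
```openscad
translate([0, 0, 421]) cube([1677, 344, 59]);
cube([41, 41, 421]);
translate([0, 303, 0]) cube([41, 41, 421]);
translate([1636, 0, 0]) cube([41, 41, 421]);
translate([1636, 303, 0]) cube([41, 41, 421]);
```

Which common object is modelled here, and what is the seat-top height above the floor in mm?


A bench. The seat-top height is 480 mm.

A long slab on four corner posts — a bench. The slab sits at z = 421 with thickness 59, so the top is 421 + 59 = 480 mm.


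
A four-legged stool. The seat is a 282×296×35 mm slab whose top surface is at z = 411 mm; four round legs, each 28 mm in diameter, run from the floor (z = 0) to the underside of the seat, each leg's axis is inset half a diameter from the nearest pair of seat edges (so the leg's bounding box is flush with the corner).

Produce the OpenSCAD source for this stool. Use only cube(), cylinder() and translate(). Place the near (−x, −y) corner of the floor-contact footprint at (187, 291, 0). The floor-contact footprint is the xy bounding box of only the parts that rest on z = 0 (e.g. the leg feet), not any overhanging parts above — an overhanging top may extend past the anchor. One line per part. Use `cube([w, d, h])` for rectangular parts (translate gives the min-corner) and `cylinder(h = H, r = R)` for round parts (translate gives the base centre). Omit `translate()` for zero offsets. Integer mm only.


// leg_h = 411 - 35 = 376
translate([187, 291, 376]) cube([282, 296, 35]);
translate([201, 305, 0]) cylinder(h = 376, r = 14);
translate([455, 305, 0]) cylinder(h = 376, r = 14);
translate([201, 573, 0]) cylinder(h = 376, r = 14);
translate([455, 573, 0]) cylinder(h = 376, r = 14);


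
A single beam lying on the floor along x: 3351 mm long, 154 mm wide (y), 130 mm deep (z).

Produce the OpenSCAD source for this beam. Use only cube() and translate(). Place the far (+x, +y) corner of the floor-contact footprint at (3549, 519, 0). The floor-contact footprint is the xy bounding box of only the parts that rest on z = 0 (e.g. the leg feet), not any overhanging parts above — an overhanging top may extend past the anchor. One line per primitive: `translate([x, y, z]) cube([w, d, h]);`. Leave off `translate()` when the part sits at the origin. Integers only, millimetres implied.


translate([198, 365, 0]) cube([3351, 154, 130]);


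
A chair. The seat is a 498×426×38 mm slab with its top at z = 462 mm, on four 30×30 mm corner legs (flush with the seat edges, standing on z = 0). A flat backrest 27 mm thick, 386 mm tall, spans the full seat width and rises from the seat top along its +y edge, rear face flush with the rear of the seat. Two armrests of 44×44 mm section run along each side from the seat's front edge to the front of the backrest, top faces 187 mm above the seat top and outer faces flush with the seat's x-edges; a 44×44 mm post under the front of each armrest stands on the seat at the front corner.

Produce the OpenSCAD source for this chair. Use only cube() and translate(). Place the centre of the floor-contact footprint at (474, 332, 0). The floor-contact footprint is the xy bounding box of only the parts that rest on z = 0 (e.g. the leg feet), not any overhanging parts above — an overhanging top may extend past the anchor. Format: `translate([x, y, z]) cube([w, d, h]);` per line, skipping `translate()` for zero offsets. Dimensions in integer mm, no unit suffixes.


translate([225, 119, 424]) cube([498, 426, 38]);
translate([225, 119, 0]) cube([30, 30, 424]);
translate([693, 119, 0]) cube([30, 30, 424]);
translate([225, 515, 0]) cube([30, 30, 424]);
translate([693, 515, 0]) cube([30, 30, 424]);
translate([225, 518, 462]) cube([498, 27, 386]);
translate([225, 119, 605]) cube([44, 399, 44]);
translate([679, 119, 605]) cube([44, 399, 44]);
translate([225, 119, 462]) cube([44, 44, 143]);
translate([679, 119, 462]) cube([44, 44, 143]);


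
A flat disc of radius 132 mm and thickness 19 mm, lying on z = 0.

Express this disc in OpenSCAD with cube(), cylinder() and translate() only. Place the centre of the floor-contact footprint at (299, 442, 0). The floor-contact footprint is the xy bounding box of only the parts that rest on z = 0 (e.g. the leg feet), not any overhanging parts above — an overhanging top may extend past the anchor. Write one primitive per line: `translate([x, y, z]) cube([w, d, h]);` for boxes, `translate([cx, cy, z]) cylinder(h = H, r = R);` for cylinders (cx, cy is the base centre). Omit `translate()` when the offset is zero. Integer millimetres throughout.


translate([299, 442, 0]) cylinder(h = 19, r = 132);


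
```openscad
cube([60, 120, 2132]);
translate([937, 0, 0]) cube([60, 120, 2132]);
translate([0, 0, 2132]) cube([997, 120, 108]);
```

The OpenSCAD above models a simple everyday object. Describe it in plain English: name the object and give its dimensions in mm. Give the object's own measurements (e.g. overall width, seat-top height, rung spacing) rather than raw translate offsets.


A door frame. The clear opening is 877 mm wide and 2132 mm high. Two 60 mm wide jambs, 120 mm deep, stand either side of the opening from the floor to the top of the opening. A 108 mm thick head sits across the top of both jambs, spanning the full outside width of the frame.


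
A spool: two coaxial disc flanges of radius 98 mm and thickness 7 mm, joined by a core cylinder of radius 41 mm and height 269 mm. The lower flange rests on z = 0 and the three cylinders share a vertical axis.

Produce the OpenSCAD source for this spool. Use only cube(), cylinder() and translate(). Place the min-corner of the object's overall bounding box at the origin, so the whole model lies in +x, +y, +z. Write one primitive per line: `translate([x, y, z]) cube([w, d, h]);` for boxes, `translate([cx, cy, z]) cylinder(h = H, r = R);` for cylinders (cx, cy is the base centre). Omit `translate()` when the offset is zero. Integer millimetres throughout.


translate([98, 98, 0]) cylinder(h = 7, r = 98);
translate([98, 98, 7]) cylinder(h = 269, r = 41);
translate([98, 98, 276]) cylinder(h = 7, r = 98);


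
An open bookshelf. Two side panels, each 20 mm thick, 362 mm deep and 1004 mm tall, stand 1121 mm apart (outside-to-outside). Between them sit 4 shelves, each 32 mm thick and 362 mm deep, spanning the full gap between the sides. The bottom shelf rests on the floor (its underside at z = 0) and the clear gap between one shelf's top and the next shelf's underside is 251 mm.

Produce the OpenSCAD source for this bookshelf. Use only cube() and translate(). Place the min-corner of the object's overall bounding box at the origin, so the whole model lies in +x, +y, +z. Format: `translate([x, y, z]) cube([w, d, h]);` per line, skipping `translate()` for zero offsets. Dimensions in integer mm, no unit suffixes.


cube([20, 362, 1004]);
translate([1101, 0, 0]) cube([20, 362, 1004]);
translate([20, 0, 0]) cube([1081, 362, 32]);
translate([20, 0, 283]) cube([1081, 362, 32]);
translate([20, 0, 566]) cube([1081, 362, 32]);
translate([20, 0, 849]) cube([1081, 362, 32]);
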